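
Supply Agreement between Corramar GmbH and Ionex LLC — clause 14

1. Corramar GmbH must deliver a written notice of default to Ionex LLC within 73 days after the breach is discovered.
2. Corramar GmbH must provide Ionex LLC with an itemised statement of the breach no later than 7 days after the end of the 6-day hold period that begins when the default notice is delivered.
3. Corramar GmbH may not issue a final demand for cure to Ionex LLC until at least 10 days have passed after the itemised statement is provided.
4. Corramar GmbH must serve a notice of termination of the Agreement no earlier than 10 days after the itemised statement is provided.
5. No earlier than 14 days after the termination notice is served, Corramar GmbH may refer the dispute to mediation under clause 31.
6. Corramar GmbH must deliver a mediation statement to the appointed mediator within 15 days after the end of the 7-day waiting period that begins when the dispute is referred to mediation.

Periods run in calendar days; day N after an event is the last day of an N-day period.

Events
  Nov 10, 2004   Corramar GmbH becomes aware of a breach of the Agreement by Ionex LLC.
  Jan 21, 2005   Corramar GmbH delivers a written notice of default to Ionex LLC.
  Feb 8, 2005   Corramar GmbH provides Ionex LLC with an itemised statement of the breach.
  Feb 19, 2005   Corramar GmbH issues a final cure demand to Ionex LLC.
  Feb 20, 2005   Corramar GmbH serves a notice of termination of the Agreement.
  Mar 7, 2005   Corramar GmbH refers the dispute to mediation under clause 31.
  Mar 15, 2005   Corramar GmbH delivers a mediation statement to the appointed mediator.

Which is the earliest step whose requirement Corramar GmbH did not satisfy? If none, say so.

Step 2

Step 1: 73 days after Nov 10, 2004 (when the breach is discovered) is Jan 22, 2005; done Jan 21, 2005 — timely.
Step 2: 7 days after Jan 27, 2005 (end of the 6-day hold period, which began when the default notice is delivered on Jan 21, 2005) is Feb 3, 2005; done Feb 8, 2005 — 5 days late.
The analysis stops there.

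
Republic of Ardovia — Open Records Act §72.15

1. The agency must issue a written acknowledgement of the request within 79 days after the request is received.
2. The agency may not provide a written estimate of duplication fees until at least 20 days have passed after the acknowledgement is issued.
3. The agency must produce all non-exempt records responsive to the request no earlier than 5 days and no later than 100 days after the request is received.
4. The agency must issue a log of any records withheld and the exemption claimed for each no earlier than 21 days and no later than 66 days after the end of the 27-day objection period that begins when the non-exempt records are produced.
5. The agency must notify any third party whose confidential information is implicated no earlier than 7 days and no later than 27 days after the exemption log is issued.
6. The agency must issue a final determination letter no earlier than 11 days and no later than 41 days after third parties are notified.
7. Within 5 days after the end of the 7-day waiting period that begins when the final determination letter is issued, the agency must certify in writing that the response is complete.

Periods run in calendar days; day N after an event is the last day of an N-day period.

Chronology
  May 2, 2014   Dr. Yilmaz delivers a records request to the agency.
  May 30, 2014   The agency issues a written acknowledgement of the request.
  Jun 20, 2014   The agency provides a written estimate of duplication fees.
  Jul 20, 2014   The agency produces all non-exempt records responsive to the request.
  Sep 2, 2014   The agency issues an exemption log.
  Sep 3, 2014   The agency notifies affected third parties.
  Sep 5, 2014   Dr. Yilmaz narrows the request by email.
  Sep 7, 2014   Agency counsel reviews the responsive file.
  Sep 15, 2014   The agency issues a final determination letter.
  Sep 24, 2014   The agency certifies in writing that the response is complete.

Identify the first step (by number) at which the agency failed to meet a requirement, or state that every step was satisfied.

Step 4

(1) due by May 2, 2014 + 79 days = Jul 20, 2014; May 30, 2014 is within that limit.
(2) permitted from May 30, 2014 + 20 days = Jun 19, 2014 onward; done Jun 20, 2014, after the minimum wait.
(3) the permitted window runs from May 2, 2014 + 5 = May 7, 2014 to May 2, 2014 + 100 = Aug 10, 2014; Jul 20, 2014 falls inside that range.
(4) the permitted window runs from Aug 16, 2014 + 21 = Sep 6, 2014 to Aug 16, 2014 + 66 = Oct 21, 2014; Sep 2, 2014 is 4 days too early.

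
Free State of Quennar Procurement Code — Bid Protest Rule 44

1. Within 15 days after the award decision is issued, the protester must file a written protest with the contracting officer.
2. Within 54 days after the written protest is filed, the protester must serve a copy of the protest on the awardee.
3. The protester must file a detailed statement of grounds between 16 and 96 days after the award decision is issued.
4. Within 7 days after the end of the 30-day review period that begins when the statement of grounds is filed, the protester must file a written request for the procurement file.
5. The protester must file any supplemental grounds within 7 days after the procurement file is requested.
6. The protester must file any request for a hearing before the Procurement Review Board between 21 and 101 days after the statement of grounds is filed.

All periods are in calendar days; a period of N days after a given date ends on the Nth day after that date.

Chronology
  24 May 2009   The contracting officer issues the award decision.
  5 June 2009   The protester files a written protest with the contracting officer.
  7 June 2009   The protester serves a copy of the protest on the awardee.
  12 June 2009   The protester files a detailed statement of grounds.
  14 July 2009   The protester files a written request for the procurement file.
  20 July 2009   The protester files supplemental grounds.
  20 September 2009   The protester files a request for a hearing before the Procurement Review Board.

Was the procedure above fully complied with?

Yes

(1) due by 24 May 2009 + 15 days = 8 June 2009; done 5 June 2009 — timely.
(2) due by 5 June 2009 + 54 days = 29 July 2009; 7 June 2009 is within that limit.
(3) the permitted window runs from 24 May 2009 + 16 = 9 June 2009 to 24 May 2009 + 96 = 28 August 2009; done 12 June 2009, which is between those dates.
(4) due by 12 July 2009 + 7 days = 19 July 2009; completed 14 July 2009, before the deadline.
(5) due by 14 July 2009 + 7 days = 21 July 2009; 20 July 2009 is within that limit.
(6) the permitted window runs from 12 June 2009 + 21 = 3 July 2009 to 12 June 2009 + 101 = 21 September 2009; done 20 September 2009, which is between those dates.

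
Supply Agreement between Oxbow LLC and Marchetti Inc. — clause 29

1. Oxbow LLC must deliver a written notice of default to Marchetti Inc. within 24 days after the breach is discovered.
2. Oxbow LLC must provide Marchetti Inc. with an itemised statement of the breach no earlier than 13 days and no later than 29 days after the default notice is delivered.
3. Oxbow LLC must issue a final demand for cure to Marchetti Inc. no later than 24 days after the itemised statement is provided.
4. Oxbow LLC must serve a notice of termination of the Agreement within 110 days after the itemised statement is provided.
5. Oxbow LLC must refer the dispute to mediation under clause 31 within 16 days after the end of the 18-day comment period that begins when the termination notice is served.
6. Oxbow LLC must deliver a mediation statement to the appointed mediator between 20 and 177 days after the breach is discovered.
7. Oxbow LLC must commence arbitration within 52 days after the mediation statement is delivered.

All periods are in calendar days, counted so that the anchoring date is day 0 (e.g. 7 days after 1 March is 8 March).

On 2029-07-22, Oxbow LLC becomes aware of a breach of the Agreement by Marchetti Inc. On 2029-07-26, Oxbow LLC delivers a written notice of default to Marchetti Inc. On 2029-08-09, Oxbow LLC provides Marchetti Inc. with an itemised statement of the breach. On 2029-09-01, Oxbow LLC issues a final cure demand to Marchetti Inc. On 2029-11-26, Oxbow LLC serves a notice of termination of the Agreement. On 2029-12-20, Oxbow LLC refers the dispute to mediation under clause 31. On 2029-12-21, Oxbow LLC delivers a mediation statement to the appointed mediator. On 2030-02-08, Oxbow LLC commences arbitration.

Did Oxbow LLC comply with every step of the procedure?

Yes

(1) due by 2029-07-22 + 24 days = 2029-08-15; completed 2029-07-26, before the deadline.
(2) the permitted window runs from 2029-07-26 + 13 = 2029-08-08 to 2029-07-26 + 29 = 2029-08-24; 2029-08-09 falls inside that range.
(3) due by 2029-08-09 + 24 days = 2029-09-02; done 2029-09-01 — timely.
(4) due by 2029-08-09 + 110 days = 2029-11-27; done 2029-11-26 — timely.
(5) due by 2029-12-14 + 16 days = 2029-12-30; 2029-12-20 is within that limit.
(6) the permitted window runs from 2029-07-22 + 20 = 2029-08-11 to 2029-07-22 + 177 = 2030-01-15; done 2029-12-21, which is between those dates.
(7) due by 2029-12-21 + 52 days = 2030-02-11; completed 2030-02-08, before the deadline.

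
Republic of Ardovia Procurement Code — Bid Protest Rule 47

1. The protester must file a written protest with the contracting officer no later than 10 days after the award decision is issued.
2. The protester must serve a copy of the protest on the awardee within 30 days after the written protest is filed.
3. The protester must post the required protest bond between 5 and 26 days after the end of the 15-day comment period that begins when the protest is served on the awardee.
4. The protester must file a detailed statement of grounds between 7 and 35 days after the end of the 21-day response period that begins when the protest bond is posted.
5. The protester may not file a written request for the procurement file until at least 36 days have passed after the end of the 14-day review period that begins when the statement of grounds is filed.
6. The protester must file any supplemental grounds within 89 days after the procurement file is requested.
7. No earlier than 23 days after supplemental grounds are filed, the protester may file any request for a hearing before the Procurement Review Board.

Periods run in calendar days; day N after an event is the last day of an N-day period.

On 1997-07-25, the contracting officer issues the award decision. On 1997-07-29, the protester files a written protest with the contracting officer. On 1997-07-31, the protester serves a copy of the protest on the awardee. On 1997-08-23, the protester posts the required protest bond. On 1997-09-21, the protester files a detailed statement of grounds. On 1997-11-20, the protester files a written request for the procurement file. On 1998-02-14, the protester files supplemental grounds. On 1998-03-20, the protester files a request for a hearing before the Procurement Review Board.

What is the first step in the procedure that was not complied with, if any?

(1) due by 1997-07-25 + 10 days = 1997-08-04; 1997-07-29 is within that limit.
(2) due by 1997-07-29 + 30 days = 1997-08-28; done 1997-07-31 — timely.
(3) the permitted window runs from 1997-08-15 + 5 = 1997-08-20 to 1997-08-15 + 26 = 1997-09-10; done 1997-08-23 — within the window.
(4) the permitted window runs from 1997-09-13 + 7 = 1997-09-20 to 1997-09-13 + 35 = 1997-10-18; done 1997-09-21 — within the window.
(5) permitted from 1997-10-05 + 36 days = 1997-11-10 onward; done 1997-11-20 — permitted.
(6) due by 1997-11-20 + 89 days = 1998-02-17; 1998-02-14 is within that limit.
(7) permitted from 1998-02-14 + 23 days = 1998-03-09 onward; 1998-03-20 is on or after that date.

None — every step was satisfied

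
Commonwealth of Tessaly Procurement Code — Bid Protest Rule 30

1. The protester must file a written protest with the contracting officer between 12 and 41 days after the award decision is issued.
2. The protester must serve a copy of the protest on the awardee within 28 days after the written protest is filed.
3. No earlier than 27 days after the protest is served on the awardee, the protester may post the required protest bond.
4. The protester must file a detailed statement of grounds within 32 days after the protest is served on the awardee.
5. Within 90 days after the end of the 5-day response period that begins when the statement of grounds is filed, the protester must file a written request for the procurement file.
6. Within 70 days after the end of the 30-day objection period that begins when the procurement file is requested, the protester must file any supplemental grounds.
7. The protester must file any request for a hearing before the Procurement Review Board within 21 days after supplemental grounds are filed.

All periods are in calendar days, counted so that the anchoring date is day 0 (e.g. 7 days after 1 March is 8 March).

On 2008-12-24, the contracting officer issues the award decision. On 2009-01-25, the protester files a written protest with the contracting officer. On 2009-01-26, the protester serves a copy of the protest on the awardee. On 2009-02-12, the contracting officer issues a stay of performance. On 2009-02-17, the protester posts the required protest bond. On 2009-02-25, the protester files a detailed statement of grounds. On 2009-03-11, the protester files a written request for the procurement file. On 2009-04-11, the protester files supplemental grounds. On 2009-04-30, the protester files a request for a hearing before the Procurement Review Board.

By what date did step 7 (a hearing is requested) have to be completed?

2009-05-02

Step 7 runs from 2009-04-11, when supplemental grounds are filed. 21 days after 2009-04-11 is 2009-05-02.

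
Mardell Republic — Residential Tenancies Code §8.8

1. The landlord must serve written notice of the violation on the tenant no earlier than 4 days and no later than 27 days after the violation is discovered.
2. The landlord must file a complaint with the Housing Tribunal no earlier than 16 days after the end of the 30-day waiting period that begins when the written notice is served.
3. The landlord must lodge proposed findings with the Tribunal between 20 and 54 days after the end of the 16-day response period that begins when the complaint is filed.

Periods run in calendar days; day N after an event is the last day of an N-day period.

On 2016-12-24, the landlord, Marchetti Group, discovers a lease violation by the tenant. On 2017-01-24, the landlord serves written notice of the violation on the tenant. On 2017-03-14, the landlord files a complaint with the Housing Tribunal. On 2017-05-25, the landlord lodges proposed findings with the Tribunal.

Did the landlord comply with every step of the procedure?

No

Step 1 — 4 and 27 days from 2016-12-24 (when the violation is discovered) are 2016-12-28 and 2017-01-20 respectively; 2017-01-24 is 4 days past the end of the window.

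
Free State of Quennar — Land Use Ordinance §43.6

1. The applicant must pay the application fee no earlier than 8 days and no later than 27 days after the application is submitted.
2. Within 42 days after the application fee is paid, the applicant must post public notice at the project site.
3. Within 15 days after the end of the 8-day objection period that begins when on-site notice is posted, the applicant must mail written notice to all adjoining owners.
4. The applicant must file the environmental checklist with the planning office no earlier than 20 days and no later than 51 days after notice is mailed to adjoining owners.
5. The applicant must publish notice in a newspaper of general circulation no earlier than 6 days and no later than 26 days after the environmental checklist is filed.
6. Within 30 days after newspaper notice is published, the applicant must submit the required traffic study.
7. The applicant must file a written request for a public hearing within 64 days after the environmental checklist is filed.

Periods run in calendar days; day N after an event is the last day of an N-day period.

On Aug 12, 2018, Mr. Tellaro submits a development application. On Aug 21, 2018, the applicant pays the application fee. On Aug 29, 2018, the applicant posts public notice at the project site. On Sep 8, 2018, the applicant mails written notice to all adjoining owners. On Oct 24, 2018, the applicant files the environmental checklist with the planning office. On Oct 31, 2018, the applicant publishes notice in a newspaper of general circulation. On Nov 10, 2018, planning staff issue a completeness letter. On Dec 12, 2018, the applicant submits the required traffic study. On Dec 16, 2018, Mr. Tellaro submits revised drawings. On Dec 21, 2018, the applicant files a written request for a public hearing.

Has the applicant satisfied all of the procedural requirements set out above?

Step 1 — 8 and 27 days from Aug 12, 2018 (when the application is submitted) are Aug 20, 2018 and Sep 8, 2018 respectively; done Aug 21, 2018 — within the window.
Step 2 — counting 42 days from Aug 21, 2018 (when the application fee is paid) gives a deadline of Oct 2, 2018; Aug 29, 2018 is within that limit.
Step 3 — counting 15 days from Sep 6, 2018 (end of the 8-day objection period, which began when on-site notice is posted on Aug 29, 2018) gives a deadline of Sep 21, 2018; completed Sep 8, 2018, before the deadline.
Step 4 — 20 and 51 days from Sep 8, 2018 (when notice is mailed to adjoining owners) are Sep 28, 2018 and Oct 29, 2018 respectively; Oct 24, 2018 falls inside that range.
Step 5 — 6 and 26 days from Oct 24, 2018 (when the environmental checklist is filed) are Oct 30, 2018 and Nov 19, 2018 respectively; Oct 31, 2018 falls inside that range.
Step 6 — counting 30 days from Oct 31, 2018 (when newspaper notice is published) gives a deadline of Nov 30, 2018; done Dec 12, 2018 — 12 days late.
That is the first point of non-compliance.

No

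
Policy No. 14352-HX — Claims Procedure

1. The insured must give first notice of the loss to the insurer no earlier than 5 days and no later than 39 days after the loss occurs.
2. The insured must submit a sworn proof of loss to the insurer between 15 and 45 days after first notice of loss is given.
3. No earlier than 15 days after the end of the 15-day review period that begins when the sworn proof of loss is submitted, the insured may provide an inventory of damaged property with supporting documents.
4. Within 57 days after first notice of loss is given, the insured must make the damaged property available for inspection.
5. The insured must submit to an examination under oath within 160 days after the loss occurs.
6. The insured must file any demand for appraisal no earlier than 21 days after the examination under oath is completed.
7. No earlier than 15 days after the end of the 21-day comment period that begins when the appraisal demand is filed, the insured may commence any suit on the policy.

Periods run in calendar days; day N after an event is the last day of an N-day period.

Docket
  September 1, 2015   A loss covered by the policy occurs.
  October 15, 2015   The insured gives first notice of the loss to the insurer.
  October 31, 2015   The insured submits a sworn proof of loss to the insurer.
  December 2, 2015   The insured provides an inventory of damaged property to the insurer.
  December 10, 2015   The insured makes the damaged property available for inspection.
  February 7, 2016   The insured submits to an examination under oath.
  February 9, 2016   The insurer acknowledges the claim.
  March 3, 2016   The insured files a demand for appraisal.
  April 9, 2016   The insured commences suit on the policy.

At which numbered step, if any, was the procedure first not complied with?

Step 1 — 5 and 39 days from September 1, 2015 (when the loss occurs) are September 6, 2015 and October 10, 2015 respectively; done October 15, 2015 — 5 days after the window closed.
That is the first point of non-compliance.

Step 1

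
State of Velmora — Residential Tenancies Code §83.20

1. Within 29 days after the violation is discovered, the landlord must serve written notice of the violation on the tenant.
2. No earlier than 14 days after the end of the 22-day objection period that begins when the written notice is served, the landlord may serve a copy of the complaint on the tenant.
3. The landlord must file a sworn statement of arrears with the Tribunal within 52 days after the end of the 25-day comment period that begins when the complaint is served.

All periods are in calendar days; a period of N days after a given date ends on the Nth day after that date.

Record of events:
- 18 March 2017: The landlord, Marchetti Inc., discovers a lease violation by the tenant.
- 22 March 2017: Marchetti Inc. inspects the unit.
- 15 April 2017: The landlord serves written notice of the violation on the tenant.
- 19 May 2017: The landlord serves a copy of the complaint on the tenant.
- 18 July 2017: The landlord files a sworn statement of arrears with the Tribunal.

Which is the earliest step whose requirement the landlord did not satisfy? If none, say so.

Step 1: 29 days after 18 March 2017 (when the violation is discovered) is 16 April 2017; completed 15 April 2017, before the deadline.
Step 2: the earliest permitted date is 14 days after 7 May 2017 (end of the 22-day objection period, which began when the written notice is served on 15 April 2017), i.e. 21 May 2017; acted on 19 May 2017, 2 days prematurely.

Step 2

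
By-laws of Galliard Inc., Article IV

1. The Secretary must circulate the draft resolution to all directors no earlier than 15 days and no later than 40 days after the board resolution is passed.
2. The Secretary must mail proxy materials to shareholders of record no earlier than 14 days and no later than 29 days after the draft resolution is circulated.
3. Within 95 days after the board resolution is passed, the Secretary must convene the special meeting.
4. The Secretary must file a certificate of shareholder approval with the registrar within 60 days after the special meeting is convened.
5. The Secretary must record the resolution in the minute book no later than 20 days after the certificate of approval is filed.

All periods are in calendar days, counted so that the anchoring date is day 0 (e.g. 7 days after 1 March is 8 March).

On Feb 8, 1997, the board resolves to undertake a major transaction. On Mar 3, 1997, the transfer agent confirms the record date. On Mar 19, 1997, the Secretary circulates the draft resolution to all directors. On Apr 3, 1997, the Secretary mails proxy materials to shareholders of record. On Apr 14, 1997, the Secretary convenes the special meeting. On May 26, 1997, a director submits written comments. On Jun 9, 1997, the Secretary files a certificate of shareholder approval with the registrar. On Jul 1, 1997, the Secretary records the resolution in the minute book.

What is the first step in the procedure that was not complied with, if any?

Step 5

Step 1: the window is 15–40 days after Feb 8, 1997 (when the board resolution is passed), so Feb 23, 1997 through Mar 20, 1997; Mar 19, 1997 falls inside that range.
Step 2: the window is 14–29 days after Mar 19, 1997 (when the draft resolution is circulated), so Apr 2, 1997 through Apr 17, 1997; done Apr 3, 1997, which is between those dates.
Step 3: 95 days after Feb 8, 1997 (when the board resolution is passed) is May 14, 1997; Apr 14, 1997 is within that limit.
Step 4: 60 days after Apr 14, 1997 (when the special meeting is convened) is Jun 13, 1997; completed Jun 9, 1997, before the deadline.
Step 5: 20 days after Jun 9, 1997 (when the certificate of approval is filed) is Jun 29, 1997; Jul 1, 1997 misses that deadline by 2 days.
That is the first point of non-compliance.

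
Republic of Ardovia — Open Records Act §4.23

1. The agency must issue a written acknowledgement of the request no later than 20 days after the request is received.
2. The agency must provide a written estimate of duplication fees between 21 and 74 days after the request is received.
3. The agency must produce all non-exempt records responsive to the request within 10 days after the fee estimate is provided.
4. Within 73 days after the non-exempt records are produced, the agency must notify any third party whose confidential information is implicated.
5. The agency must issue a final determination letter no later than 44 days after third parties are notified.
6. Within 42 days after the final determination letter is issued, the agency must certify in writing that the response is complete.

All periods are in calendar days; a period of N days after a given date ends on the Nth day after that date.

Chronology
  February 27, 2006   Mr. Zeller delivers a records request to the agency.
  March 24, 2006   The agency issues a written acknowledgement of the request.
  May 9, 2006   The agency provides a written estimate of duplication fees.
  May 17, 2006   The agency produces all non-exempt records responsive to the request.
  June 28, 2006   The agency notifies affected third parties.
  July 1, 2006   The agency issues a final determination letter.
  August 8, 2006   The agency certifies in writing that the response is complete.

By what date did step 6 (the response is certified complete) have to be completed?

August 12, 2006

Step 6 runs from July 1, 2006, when the final determination letter is issued. 42 days after July 1, 2006 is August 12, 2006.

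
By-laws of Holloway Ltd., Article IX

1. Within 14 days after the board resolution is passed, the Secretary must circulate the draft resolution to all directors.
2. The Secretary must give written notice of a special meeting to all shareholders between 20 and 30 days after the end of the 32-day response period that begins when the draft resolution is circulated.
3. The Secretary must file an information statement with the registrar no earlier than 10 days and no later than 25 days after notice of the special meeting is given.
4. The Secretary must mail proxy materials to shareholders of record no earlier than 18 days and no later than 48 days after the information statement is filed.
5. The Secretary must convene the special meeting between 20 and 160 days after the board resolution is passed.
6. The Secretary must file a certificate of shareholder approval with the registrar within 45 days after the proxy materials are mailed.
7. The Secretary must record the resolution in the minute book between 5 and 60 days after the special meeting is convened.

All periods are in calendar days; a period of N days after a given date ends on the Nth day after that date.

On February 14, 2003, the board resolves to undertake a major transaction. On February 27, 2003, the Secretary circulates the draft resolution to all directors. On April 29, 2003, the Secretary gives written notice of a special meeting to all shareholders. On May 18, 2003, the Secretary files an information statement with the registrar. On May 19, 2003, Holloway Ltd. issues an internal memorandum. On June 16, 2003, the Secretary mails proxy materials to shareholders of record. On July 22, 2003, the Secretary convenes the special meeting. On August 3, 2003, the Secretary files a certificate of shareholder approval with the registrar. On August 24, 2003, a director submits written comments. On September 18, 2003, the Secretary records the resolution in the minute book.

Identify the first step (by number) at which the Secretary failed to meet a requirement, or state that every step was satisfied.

Step 6

Step 1: 14 days after February 14, 2003 (when the board resolution is passed) is February 28, 2003; February 27, 2003 is within that limit.
Step 2: the window is 20–30 days after March 31, 2003 (end of the 32-day response period, which began when the draft resolution is circulated on February 27, 2003), so April 20, 2003 through April 30, 2003; done April 29, 2003, which is between those dates.
Step 3: the window is 10–25 days after April 29, 2003 (when notice of the special meeting is given), so May 9, 2003 through May 24, 2003; done May 18, 2003 — within the window.
Step 4: the window is 18–48 days after May 18, 2003 (when the information statement is filed), so June 5, 2003 through July 5, 2003; done June 16, 2003 — within the window.
Step 5: the window is 20–160 days after February 14, 2003 (when the board resolution is passed), so March 6, 2003 through July 24, 2003; July 22, 2003 falls inside that range.
Step 6: 45 days after June 16, 2003 (when the proxy materials are mailed) is July 31, 2003; not done until August 3, 2003, 3 days after the deadline.
The procedure was therefore not followed at step 6.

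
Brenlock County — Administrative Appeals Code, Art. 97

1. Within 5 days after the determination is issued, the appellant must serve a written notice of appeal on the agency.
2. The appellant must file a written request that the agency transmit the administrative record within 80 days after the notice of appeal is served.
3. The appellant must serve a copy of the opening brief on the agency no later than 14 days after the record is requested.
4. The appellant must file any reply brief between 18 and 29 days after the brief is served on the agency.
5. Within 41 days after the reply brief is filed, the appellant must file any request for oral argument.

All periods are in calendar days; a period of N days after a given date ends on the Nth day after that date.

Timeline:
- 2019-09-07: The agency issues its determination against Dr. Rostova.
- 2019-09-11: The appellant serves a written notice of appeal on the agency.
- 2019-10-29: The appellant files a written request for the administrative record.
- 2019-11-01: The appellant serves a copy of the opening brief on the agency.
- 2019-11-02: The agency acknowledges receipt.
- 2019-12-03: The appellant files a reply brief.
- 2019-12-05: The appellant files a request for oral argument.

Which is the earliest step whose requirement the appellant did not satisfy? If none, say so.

Step 4

Step 1: 5 days after 2019-09-07 (when the determination is issued) is 2019-09-12; done 2019-09-11 — timely.
Step 2: 80 days after 2019-09-11 (when the notice of appeal is served) is 2019-11-30; done 2019-10-29 — timely.
Step 3: 14 days after 2019-10-29 (when the record is requested) is 2019-11-12; completed 2019-11-01, before the deadline.
Step 4: the window is 18–29 days after 2019-11-01 (when the brief is served on the agency), so 2019-11-19 through 2019-11-30; done 2019-12-03 — 3 days after the window closed.
The analysis stops there.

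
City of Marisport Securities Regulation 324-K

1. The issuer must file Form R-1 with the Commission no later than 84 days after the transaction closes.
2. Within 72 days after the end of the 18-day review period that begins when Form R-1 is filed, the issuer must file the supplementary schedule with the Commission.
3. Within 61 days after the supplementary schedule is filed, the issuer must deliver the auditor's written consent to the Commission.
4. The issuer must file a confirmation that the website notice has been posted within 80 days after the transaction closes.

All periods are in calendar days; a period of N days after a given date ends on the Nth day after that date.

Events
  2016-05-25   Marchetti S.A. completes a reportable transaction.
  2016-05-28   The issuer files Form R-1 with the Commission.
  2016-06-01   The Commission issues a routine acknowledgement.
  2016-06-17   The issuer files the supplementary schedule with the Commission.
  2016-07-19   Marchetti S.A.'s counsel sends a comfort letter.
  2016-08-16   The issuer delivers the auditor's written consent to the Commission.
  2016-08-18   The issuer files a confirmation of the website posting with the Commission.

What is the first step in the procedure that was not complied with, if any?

Step 1 — counting 84 days from 2016-05-25 (when the transaction closes) gives a deadline of 2016-08-17; done 2016-05-28 — timely.
Step 2 — counting 72 days from 2016-06-15 (end of the 18-day review period, which began when Form R-1 is filed on 2016-05-28) gives a deadline of 2016-08-26; 2016-06-17 is within that limit.
Step 3 — counting 61 days from 2016-06-17 (when the supplementary schedule is filed) gives a deadline of 2016-08-17; 2016-08-16 is within that limit.
Step 4 — counting 80 days from 2016-05-25 (when the transaction closes) gives a deadline of 2016-08-13; not done until 2016-08-18, 5 days after the deadline.
Later steps need not be reached.

Step 4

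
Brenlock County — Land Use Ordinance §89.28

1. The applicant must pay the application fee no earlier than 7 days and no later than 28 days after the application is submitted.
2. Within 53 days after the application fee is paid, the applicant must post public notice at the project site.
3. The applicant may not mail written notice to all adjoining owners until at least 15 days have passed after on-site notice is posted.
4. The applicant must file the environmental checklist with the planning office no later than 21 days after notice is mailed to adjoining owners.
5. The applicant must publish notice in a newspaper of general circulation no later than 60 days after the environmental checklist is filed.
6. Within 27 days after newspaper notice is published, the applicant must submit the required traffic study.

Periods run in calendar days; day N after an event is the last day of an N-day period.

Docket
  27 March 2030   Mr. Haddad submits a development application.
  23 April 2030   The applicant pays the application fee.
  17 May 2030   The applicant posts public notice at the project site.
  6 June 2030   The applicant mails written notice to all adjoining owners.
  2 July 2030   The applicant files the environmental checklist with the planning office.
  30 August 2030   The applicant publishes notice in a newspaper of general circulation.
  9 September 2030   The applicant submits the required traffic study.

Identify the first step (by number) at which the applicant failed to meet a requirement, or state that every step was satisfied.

Step 1 — 7 and 28 days from 27 March 2030 (when the application is submitted) are 3 April 2030 and 24 April 2030 respectively; done 23 April 2030 — within the window.
Step 2 — counting 53 days from 23 April 2030 (when the application fee is paid) gives a deadline of 15 June 2030; done 17 May 2030 — timely.
Step 3 — must wait 15 days from 17 May 2030 (when on-site notice is posted), so not before 1 June 2030; done 6 June 2030, after the minimum wait.
Step 4 — counting 21 days from 6 June 2030 (when notice is mailed to adjoining owners) gives a deadline of 27 June 2030; 2 July 2030 misses that deadline by 5 days.
That is the first point of non-compliance.

Step 4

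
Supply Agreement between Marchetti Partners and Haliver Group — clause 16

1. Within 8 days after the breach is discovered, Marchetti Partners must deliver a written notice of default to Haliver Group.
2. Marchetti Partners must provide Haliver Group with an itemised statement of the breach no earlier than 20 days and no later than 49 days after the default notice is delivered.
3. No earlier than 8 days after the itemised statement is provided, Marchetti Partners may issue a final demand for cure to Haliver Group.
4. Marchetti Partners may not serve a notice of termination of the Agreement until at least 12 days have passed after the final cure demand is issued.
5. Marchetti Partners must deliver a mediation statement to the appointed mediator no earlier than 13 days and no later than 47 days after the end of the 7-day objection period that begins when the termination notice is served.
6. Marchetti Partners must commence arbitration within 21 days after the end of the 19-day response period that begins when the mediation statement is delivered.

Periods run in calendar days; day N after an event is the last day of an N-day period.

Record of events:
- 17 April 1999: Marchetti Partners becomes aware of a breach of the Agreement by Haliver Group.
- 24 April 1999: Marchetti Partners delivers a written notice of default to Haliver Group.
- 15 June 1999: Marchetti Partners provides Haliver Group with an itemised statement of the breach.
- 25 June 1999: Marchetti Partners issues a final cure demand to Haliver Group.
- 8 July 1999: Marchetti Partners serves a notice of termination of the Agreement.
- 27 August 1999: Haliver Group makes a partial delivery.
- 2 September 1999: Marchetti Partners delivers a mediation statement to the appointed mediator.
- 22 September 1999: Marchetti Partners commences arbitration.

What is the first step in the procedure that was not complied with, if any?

Step 1: 8 days after 17 April 1999 (when the breach is discovered) is 25 April 1999; done 24 April 1999 — timely.
Step 2: the window is 20–49 days after 24 April 1999 (when the default notice is delivered), so 14 May 1999 through 12 June 1999; 15 June 1999 is 3 days past the end of the window.
That is the first point of non-compliance.

Step 2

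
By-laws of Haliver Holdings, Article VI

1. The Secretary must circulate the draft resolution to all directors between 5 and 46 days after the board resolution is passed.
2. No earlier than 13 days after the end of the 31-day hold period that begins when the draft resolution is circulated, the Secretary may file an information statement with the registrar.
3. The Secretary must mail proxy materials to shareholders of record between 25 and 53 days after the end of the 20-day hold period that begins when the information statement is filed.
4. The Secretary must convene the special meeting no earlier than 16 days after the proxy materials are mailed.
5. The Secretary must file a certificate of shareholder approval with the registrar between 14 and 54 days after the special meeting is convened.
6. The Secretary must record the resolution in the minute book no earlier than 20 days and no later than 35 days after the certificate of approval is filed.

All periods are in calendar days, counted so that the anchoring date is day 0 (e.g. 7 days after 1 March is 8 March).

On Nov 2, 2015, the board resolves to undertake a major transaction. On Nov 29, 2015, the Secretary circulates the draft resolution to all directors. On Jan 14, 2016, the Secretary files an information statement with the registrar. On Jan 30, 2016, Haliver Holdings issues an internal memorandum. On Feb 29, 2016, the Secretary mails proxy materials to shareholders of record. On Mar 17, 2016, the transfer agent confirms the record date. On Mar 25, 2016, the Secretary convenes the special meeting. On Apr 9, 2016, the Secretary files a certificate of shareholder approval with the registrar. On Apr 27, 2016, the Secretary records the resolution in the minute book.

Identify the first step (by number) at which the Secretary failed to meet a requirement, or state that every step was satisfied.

Step 6

Step 1: the window is 5–46 days after Nov 2, 2015 (when the board resolution is passed), so Nov 7, 2015 through Dec 18, 2015; done Nov 29, 2015 — within the window.
Step 2: the earliest permitted date is 13 days after Dec 30, 2015 (end of the 31-day hold period, which began when the draft resolution is circulated on Nov 29, 2015), i.e. Jan 12, 2016; done Jan 14, 2016 — permitted.
Step 3: the window is 25–53 days after Feb 3, 2016 (end of the 20-day hold period, which began when the information statement is filed on Jan 14, 2016), so Feb 28, 2016 through Mar 27, 2016; Feb 29, 2016 falls inside that range.
Step 4: the earliest permitted date is 16 days after Feb 29, 2016 (when the proxy materials are mailed), i.e. Mar 16, 2016; Mar 25, 2016 is on or after that date.
Step 5: the window is 14–54 days after Mar 25, 2016 (when the special meeting is convened), so Apr 8, 2016 through May 18, 2016; Apr 9, 2016 falls inside that range.
Step 6: the window is 20–35 days after Apr 9, 2016 (when the certificate of approval is filed), so Apr 29, 2016 through May 14, 2016; Apr 27, 2016 is 2 days too early.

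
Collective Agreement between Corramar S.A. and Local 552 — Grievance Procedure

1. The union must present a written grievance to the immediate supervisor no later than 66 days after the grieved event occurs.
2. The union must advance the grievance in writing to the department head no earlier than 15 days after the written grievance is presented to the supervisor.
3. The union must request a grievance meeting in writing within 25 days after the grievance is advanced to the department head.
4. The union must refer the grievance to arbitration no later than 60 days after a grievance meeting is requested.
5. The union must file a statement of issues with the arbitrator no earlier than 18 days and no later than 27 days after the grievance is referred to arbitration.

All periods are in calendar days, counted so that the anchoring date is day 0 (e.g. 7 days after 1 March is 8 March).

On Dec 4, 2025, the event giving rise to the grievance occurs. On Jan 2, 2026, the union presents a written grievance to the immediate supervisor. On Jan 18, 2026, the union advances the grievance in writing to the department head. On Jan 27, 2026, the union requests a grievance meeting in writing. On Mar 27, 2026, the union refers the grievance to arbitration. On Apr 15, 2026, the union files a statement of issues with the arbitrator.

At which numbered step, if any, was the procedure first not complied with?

None — every step was satisfied

Step 1 — counting 66 days from Dec 4, 2025 (when the grieved event occurs) gives a deadline of Feb 8, 2026; done Jan 2, 2026 — timely.
Step 2 — must wait 15 days from Jan 2, 2026 (when the written grievance is presented to the supervisor), so not before Jan 17, 2026; done Jan 18, 2026, after the minimum wait.
Step 3 — counting 25 days from Jan 18, 2026 (when the grievance is advanced to the department head) gives a deadline of Feb 12, 2026; Jan 27, 2026 is within that limit.
Step 4 — counting 60 days from Jan 27, 2026 (when a grievance meeting is requested) gives a deadline of Mar 28, 2026; done Mar 27, 2026 — timely.
Step 5 — 18 and 27 days from Mar 27, 2026 (when the grievance is referred to arbitration) are Apr 14, 2026 and Apr 23, 2026 respectively; Apr 15, 2026 falls inside that range.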